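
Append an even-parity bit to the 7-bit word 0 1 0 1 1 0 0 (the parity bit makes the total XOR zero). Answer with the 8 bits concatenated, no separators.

01011001

XOR of the 7 data bits: 0⊕1⊕0⊕1⊕1⊕0⊕0 = 1
Parity bit = 1 (so all 8 bits XOR to 0).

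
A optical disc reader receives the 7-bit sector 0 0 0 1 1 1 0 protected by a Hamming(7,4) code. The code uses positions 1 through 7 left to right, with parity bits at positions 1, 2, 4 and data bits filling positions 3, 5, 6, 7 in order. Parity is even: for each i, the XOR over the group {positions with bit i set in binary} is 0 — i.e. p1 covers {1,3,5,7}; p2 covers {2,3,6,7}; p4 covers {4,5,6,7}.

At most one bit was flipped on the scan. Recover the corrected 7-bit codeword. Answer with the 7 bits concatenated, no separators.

s1 (pos 1,3,5,7): 0⊕0⊕1⊕0 = 1
s2 (pos 2,3,6,7): 0⊕0⊕1⊕0 = 1
s4 (pos 4,5,6,7): 1⊕1⊕1⊕0 = 1
Syndrome s4…s1 = 111 → error at position 7.
Flip position 7: 0001110 → 0001111

0001111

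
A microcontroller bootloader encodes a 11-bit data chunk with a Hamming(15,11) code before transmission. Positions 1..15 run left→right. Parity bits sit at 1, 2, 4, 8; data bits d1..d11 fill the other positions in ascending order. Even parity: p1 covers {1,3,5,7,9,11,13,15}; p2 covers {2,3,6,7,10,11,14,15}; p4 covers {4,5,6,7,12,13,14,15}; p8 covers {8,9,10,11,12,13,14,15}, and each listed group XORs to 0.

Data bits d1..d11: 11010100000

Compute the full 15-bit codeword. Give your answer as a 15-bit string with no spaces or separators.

Place data at non-parity positions: p1 p2 1 p4 1 0 1 p8 0 1 0 0 0 0 0
p1 (pos 1,3,5,7,9,11,13,15): XOR of data positions = 1⊕1⊕1⊕0⊕0⊕0⊕0 = 1
p2 (pos 2,3,6,7,10,11,14,15): XOR of data positions = 1⊕0⊕1⊕1⊕0⊕0⊕0 = 1
p4 (pos 4,5,6,7,12,13,14,15): XOR of data positions = 1⊕0⊕1⊕0⊕0⊕0⊕0 = 0
p8 (pos 8,9,10,11,12,13,14,15): XOR of data positions = 0⊕1⊕0⊕0⊕0⊕0⊕0 = 1
Codeword: 111010110100000

111010110100000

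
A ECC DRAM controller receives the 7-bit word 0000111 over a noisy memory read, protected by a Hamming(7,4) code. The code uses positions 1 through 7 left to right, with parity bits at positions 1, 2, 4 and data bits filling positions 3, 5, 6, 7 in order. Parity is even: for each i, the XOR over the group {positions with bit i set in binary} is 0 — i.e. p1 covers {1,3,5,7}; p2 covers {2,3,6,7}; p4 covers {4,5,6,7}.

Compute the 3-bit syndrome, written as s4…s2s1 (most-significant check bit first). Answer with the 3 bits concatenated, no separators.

100

s1 (pos 1,3,5,7): 0⊕0⊕1⊕1 = 0
s2 (pos 2,3,6,7): 0⊕0⊕1⊕1 = 0
s4 (pos 4,5,6,7): 0⊕1⊕1⊕1 = 1
Syndrome s4…s1 = 100 → error at position 4.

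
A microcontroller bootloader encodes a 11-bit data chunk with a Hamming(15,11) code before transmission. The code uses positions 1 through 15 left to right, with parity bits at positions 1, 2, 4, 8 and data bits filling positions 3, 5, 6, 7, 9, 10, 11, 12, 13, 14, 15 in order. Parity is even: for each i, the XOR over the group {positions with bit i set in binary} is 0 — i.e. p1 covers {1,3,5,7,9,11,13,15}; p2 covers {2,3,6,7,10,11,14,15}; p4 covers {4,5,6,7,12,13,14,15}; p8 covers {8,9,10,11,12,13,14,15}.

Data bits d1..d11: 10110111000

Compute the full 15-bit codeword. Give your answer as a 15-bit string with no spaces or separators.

111101110111000

Place data at non-parity positions: p1 p2 1 p4 0 1 1 p8 0 1 1 1 0 0 0
p1 (pos 1,3,5,7,9,11,13,15): XOR of data positions = 1⊕0⊕1⊕0⊕1⊕0⊕0 = 1
p2 (pos 2,3,6,7,10,11,14,15): XOR of data positions = 1⊕1⊕1⊕1⊕1⊕0⊕0 = 1
p4 (pos 4,5,6,7,12,13,14,15): XOR of data positions = 0⊕1⊕1⊕1⊕0⊕0⊕0 = 1
p8 (pos 8,9,10,11,12,13,14,15): XOR of data positions = 0⊕1⊕1⊕1⊕0⊕0⊕0 = 1
Codeword: 111101110111000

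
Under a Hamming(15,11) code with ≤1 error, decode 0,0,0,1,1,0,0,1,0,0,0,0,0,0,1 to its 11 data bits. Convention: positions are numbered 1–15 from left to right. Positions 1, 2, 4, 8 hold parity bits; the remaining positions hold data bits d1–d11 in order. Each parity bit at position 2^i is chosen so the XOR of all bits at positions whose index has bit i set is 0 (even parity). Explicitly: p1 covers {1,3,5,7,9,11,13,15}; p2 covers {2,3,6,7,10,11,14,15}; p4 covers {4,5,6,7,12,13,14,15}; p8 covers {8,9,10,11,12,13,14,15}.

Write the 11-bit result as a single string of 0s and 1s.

s1 (pos 1,3,5,7,9,11,13,15): 0⊕0⊕1⊕0⊕0⊕0⊕0⊕1 = 0
s2 (pos 2,3,6,7,10,11,14,15): 0⊕0⊕0⊕0⊕0⊕0⊕0⊕1 = 1
s4 (pos 4,5,6,7,12,13,14,15): 1⊕1⊕0⊕0⊕0⊕0⊕0⊕1 = 1
s8 (pos 8,9,10,11,12,13,14,15): 1⊕0⊕0⊕0⊕0⊕0⊕0⊕1 = 0
Syndrome s8…s1 = 0110 → error at position 6.
Flip position 6: 000110010000001 → 000111010000001
Read data bits from positions 3,5,6,7,9,10,11,12,13,14,15: 01100000001

01100000001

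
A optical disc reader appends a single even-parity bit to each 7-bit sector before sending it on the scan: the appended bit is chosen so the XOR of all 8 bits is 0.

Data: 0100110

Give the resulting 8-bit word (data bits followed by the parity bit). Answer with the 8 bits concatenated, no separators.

01001101

XOR of the 7 data bits: 0⊕1⊕0⊕0⊕1⊕1⊕0 = 1
Parity bit = 1 (so all 8 bits XOR to 0).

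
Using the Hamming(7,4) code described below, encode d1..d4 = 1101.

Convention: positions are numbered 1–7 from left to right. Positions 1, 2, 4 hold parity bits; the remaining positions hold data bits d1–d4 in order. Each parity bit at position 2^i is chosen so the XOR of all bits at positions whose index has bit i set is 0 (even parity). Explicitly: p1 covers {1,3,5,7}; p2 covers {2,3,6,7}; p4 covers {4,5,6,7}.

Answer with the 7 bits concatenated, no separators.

1010101

Place data at non-parity positions: p1 p2 1 p4 1 0 1
p1 (pos 1,3,5,7): XOR of data positions = 1⊕1⊕1 = 1
p2 (pos 2,3,6,7): XOR of data positions = 1⊕0⊕1 = 0
p4 (pos 4,5,6,7): XOR of data positions = 1⊕0⊕1 = 0
Codeword: 1010101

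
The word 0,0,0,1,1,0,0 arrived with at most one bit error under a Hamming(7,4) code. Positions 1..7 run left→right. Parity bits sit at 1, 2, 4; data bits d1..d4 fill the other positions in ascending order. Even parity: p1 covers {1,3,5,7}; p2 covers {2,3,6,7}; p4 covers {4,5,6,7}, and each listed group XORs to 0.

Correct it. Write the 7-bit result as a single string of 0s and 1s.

s1 (pos 1,3,5,7): 0⊕0⊕1⊕0 = 1
s2 (pos 2,3,6,7): 0⊕0⊕0⊕0 = 0
s4 (pos 4,5,6,7): 1⊕1⊕0⊕0 = 0
Syndrome s4…s1 = 001 → error at position 1.
Flip position 1: 0001100 → 1001100

1001100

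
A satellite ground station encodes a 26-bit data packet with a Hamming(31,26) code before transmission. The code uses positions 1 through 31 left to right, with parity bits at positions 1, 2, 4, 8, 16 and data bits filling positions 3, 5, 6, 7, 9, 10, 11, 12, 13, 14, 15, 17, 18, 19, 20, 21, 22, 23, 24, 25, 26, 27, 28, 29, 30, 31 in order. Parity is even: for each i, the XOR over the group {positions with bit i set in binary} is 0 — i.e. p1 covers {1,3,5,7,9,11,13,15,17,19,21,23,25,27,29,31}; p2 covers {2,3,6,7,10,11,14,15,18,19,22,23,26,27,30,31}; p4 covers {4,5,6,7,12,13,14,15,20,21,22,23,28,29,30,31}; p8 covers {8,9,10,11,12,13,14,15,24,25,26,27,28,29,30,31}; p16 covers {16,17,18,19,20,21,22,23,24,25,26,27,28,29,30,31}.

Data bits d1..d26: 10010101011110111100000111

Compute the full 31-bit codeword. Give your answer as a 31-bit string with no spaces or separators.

0011001101010111110111100000111

Place data at non-parity positions: p1 p2 1 p4 0 0 1 p8 0 1 0 1 0 1 1 p16 1 1 0 1 1 1 1 0 0 0 0 0 1 1 1
p1 (pos 1,3,5,7,9,11,13,15,17,19,21,23,25,27,29,31): XOR of data positions = 1⊕0⊕1⊕0⊕0⊕0⊕1⊕1⊕0⊕1⊕1⊕0⊕0⊕1⊕1 = 0
p2 (pos 2,3,6,7,10,11,14,15,18,19,22,23,26,27,30,31): XOR of data positions = 1⊕0⊕1⊕1⊕0⊕1⊕1⊕1⊕0⊕1⊕1⊕0⊕0⊕1⊕1 = 0
p4 (pos 4,5,6,7,12,13,14,15,20,21,22,23,28,29,30,31): XOR of data positions = 0⊕0⊕1⊕1⊕0⊕1⊕1⊕1⊕1⊕1⊕1⊕0⊕1⊕1⊕1 = 1
p8 (pos 8,9,10,11,12,13,14,15,24,25,26,27,28,29,30,31): XOR of data positions = 0⊕1⊕0⊕1⊕0⊕1⊕1⊕0⊕0⊕0⊕0⊕0⊕1⊕1⊕1 = 1
p16 (pos 16,17,18,19,20,21,22,23,24,25,26,27,28,29,30,31): XOR of data positions = 1⊕1⊕0⊕1⊕1⊕1⊕1⊕0⊕0⊕0⊕0⊕0⊕1⊕1⊕1 = 1
Codeword: 0011001101010111110111100000111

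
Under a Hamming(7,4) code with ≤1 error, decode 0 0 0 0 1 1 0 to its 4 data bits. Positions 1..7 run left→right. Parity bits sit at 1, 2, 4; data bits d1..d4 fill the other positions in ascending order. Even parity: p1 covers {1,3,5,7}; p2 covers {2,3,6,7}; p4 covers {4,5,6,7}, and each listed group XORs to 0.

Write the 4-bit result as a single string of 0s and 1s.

s1 (pos 1,3,5,7): 0⊕0⊕1⊕0 = 1
s2 (pos 2,3,6,7): 0⊕0⊕1⊕0 = 1
s4 (pos 4,5,6,7): 0⊕1⊕1⊕0 = 0
Syndrome s4…s1 = 011 → error at position 3.
Flip position 3: 0000110 → 0010110
Read data bits from positions 3,5,6,7: 1110

1110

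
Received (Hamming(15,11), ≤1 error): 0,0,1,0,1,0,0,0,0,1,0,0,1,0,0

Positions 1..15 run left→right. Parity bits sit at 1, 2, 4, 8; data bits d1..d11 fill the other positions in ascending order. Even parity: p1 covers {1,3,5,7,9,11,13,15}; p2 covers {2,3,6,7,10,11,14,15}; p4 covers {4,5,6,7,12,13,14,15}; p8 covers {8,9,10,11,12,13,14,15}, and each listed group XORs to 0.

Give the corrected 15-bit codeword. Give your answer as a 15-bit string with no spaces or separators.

s1 (pos 1,3,5,7,9,11,13,15): 0⊕1⊕1⊕0⊕0⊕0⊕1⊕0 = 1
s2 (pos 2,3,6,7,10,11,14,15): 0⊕1⊕0⊕0⊕1⊕0⊕0⊕0 = 0
s4 (pos 4,5,6,7,12,13,14,15): 0⊕1⊕0⊕0⊕0⊕1⊕0⊕0 = 0
s8 (pos 8,9,10,11,12,13,14,15): 0⊕0⊕1⊕0⊕0⊕1⊕0⊕0 = 0
Syndrome s8…s1 = 0001 → error at position 1.
Flip position 1: 001010000100100 → 101010000100100

101010000100100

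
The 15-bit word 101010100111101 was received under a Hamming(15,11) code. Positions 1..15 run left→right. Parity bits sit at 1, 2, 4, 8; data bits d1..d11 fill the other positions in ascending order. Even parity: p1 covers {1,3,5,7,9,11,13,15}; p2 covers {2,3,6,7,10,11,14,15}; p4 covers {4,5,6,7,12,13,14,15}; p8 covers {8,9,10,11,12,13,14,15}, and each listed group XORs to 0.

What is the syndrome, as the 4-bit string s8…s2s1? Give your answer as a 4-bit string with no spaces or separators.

s1 (pos 1,3,5,7,9,11,13,15): 1⊕1⊕1⊕1⊕0⊕1⊕1⊕1 = 1
s2 (pos 2,3,6,7,10,11,14,15): 0⊕1⊕0⊕1⊕1⊕1⊕0⊕1 = 1
s4 (pos 4,5,6,7,12,13,14,15): 0⊕1⊕0⊕1⊕1⊕1⊕0⊕1 = 1
s8 (pos 8,9,10,11,12,13,14,15): 0⊕0⊕1⊕1⊕1⊕1⊕0⊕1 = 1
Syndrome s8…s1 = 1111 → error at position 15.

1111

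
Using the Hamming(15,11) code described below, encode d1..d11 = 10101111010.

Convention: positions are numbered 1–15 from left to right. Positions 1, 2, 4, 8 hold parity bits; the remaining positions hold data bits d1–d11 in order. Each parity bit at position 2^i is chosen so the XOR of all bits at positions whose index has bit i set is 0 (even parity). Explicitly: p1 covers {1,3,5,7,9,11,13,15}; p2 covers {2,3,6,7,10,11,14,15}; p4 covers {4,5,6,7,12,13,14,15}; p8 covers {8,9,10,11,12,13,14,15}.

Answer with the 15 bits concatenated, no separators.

Place data at non-parity positions: p1 p2 1 p4 0 1 0 p8 1 1 1 1 0 1 0
p1 (pos 1,3,5,7,9,11,13,15): XOR of data positions = 1⊕0⊕0⊕1⊕1⊕0⊕0 = 1
p2 (pos 2,3,6,7,10,11,14,15): XOR of data positions = 1⊕1⊕0⊕1⊕1⊕1⊕0 = 1
p4 (pos 4,5,6,7,12,13,14,15): XOR of data positions = 0⊕1⊕0⊕1⊕0⊕1⊕0 = 1
p8 (pos 8,9,10,11,12,13,14,15): XOR of data positions = 1⊕1⊕1⊕1⊕0⊕1⊕0 = 1
Codeword: 111101011111010

111101011111010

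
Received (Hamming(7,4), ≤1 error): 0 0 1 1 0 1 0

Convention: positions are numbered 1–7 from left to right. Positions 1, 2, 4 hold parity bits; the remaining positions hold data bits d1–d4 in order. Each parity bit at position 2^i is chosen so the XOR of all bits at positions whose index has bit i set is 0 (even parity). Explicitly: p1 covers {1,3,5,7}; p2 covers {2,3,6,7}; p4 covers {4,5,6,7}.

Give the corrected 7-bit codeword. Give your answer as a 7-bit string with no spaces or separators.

s1 (pos 1,3,5,7): 0⊕1⊕0⊕0 = 1
s2 (pos 2,3,6,7): 0⊕1⊕1⊕0 = 0
s4 (pos 4,5,6,7): 1⊕0⊕1⊕0 = 0
Syndrome s4…s1 = 001 → error at position 1.
Flip position 1: 0011010 → 1011010

1011010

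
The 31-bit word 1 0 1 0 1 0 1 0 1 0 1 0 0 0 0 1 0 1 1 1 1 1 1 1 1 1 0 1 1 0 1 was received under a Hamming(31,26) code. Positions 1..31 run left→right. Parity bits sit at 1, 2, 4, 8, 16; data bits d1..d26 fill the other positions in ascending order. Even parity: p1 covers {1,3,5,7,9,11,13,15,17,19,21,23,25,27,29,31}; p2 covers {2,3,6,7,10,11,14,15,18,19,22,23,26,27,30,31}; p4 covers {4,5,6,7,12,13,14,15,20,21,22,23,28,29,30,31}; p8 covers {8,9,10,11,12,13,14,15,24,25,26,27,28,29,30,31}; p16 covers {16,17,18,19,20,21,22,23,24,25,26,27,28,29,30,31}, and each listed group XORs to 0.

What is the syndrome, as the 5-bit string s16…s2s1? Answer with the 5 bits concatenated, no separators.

s1 (pos 1,3,5,7,9,11,13,15,17,19,21,23,25,27,29,31): 1⊕1⊕1⊕1⊕1⊕1⊕0⊕0⊕0⊕1⊕1⊕1⊕1⊕0⊕1⊕1 = 0
s2 (pos 2,3,6,7,10,11,14,15,18,19,22,23,26,27,30,31): 0⊕1⊕0⊕1⊕0⊕1⊕0⊕0⊕1⊕1⊕1⊕1⊕1⊕0⊕0⊕1 = 1
s4 (pos 4,5,6,7,12,13,14,15,20,21,22,23,28,29,30,31): 0⊕1⊕0⊕1⊕0⊕0⊕0⊕0⊕1⊕1⊕1⊕1⊕1⊕1⊕0⊕1 = 1
s8 (pos 8,9,10,11,12,13,14,15,24,25,26,27,28,29,30,31): 0⊕1⊕0⊕1⊕0⊕0⊕0⊕0⊕1⊕1⊕1⊕0⊕1⊕1⊕0⊕1 = 0
s16 (pos 16,17,18,19,20,21,22,23,24,25,26,27,28,29,30,31): 1⊕0⊕1⊕1⊕1⊕1⊕1⊕1⊕1⊕1⊕1⊕0⊕1⊕1⊕0⊕1 = 1
Syndrome s16…s1 = 10110 → error at position 22.

10110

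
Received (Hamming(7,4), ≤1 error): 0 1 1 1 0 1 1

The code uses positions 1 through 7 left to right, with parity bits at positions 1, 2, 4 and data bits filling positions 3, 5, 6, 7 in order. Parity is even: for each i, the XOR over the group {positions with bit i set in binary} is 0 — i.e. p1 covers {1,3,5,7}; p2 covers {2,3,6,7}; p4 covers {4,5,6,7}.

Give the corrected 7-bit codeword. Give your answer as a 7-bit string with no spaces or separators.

0110011

s1 (pos 1,3,5,7): 0⊕1⊕0⊕1 = 0
s2 (pos 2,3,6,7): 1⊕1⊕1⊕1 = 0
s4 (pos 4,5,6,7): 1⊕0⊕1⊕1 = 1
Syndrome s4…s1 = 100 → error at position 4.
Flip position 4: 0111011 → 0110011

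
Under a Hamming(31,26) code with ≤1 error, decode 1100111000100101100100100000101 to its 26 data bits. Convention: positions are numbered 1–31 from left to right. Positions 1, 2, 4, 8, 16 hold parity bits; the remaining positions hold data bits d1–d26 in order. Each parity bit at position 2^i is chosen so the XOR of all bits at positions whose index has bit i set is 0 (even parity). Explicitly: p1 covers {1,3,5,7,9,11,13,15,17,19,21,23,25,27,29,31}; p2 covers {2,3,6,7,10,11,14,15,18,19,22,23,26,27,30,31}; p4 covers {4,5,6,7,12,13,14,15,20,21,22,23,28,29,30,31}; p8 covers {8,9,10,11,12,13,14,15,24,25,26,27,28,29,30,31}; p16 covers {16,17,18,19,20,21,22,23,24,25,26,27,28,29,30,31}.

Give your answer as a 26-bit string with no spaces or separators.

s1 (pos 1,3,5,7,9,11,13,15,17,19,21,23,25,27,29,31): 1⊕0⊕1⊕1⊕0⊕1⊕0⊕0⊕1⊕0⊕0⊕1⊕0⊕0⊕1⊕1 = 0
s2 (pos 2,3,6,7,10,11,14,15,18,19,22,23,26,27,30,31): 1⊕0⊕1⊕1⊕0⊕1⊕1⊕0⊕0⊕0⊕0⊕1⊕0⊕0⊕0⊕1 = 1
s4 (pos 4,5,6,7,12,13,14,15,20,21,22,23,28,29,30,31): 0⊕1⊕1⊕1⊕0⊕0⊕1⊕0⊕1⊕0⊕0⊕1⊕0⊕1⊕0⊕1 = 0
s8 (pos 8,9,10,11,12,13,14,15,24,25,26,27,28,29,30,31): 0⊕0⊕0⊕1⊕0⊕0⊕1⊕0⊕0⊕0⊕0⊕0⊕0⊕1⊕0⊕1 = 0
s16 (pos 16,17,18,19,20,21,22,23,24,25,26,27,28,29,30,31): 1⊕1⊕0⊕0⊕1⊕0⊕0⊕1⊕0⊕0⊕0⊕0⊕0⊕1⊕0⊕1 = 0
Syndrome s16…s1 = 00010 → error at position 2.
Flip position 2: 1100111000100101100100100000101 → 1000111000100101100100100000101
Read data bits from positions 3,5,6,7,9,10,11,12,13,14,15,17,18,19,20,21,22,23,24,25,26,27,28,29,30,31: 01110010010100100100000101

01110010010100100100000101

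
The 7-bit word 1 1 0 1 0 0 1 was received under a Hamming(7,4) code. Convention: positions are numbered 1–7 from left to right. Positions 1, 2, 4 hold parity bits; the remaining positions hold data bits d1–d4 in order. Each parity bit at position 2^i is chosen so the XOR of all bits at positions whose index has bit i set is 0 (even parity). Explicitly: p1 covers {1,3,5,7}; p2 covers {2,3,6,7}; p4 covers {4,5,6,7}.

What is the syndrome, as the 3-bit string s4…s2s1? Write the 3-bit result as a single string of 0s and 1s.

000

s1 (pos 1,3,5,7): 1⊕0⊕0⊕1 = 0
s2 (pos 2,3,6,7): 1⊕0⊕0⊕1 = 0
s4 (pos 4,5,6,7): 1⊕0⊕0⊕1 = 0
Syndrome s4…s1 = 000 → no error.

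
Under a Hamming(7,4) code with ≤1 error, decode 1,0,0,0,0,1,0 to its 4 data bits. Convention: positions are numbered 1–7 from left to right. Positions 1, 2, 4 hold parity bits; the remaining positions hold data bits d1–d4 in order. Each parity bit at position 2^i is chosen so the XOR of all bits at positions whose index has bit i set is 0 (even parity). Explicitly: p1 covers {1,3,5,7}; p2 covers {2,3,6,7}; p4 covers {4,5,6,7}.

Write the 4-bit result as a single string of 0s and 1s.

0011

s1 (pos 1,3,5,7): 1⊕0⊕0⊕0 = 1
s2 (pos 2,3,6,7): 0⊕0⊕1⊕0 = 1
s4 (pos 4,5,6,7): 0⊕0⊕1⊕0 = 1
Syndrome s4…s1 = 111 → error at position 7.
Flip position 7: 1000010 → 1000011
Read data bits from positions 3,5,6,7: 0011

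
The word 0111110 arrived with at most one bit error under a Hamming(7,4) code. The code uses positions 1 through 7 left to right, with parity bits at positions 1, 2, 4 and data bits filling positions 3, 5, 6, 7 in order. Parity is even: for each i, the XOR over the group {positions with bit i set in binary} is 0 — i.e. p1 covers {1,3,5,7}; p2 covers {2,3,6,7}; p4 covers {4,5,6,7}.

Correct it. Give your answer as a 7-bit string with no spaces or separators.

0111100

s1 (pos 1,3,5,7): 0⊕1⊕1⊕0 = 0
s2 (pos 2,3,6,7): 1⊕1⊕1⊕0 = 1
s4 (pos 4,5,6,7): 1⊕1⊕1⊕0 = 1
Syndrome s4…s1 = 110 → error at position 6.
Flip position 6: 0111110 → 0111100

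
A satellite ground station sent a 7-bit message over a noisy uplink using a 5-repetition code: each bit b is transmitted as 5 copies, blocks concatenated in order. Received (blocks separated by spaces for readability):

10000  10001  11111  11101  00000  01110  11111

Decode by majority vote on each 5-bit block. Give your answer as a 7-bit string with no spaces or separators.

0011011

Block 1 (10000): 1 one → 0
Block 2 (10001): 2 ones → 0
Block 3 (11111): 5 ones → 1
Block 4 (11101): 4 ones → 1
Block 5 (00000): 0 ones → 0
Block 6 (01110): 3 ones → 1
Block 7 (11111): 5 ones → 1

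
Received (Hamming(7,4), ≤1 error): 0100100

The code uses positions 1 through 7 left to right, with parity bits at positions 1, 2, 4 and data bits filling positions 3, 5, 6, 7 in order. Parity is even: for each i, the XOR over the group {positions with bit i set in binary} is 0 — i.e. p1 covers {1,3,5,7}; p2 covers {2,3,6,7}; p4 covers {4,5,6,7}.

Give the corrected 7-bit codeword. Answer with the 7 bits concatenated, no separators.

s1 (pos 1,3,5,7): 0⊕0⊕1⊕0 = 1
s2 (pos 2,3,6,7): 1⊕0⊕0⊕0 = 1
s4 (pos 4,5,6,7): 0⊕1⊕0⊕0 = 1
Syndrome s4…s1 = 111 → error at position 7.
Flip position 7: 0100100 → 0100101

0100101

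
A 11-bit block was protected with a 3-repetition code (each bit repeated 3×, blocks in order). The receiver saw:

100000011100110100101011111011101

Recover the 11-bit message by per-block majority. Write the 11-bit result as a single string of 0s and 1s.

00101011111

Block 1 (100): 1 one → 0
Block 2 (000): 0 ones → 0
Block 3 (011): 2 ones → 1
Block 4 (100): 1 one → 0
Block 5 (110): 2 ones → 1
Block 6 (100): 1 one → 0
Block 7 (101): 2 ones → 1
Block 8 (011): 2 ones → 1
Block 9 (111): 3 ones → 1
Block 10 (011): 2 ones → 1
Block 11 (101): 2 ones → 1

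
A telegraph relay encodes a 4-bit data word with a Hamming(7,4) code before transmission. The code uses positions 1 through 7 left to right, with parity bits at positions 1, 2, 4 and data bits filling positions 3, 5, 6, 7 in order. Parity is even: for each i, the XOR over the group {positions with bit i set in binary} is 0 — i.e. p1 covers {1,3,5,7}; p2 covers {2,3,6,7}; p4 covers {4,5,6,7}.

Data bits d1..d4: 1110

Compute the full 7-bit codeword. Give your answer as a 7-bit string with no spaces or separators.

0010110

Place data at non-parity positions: p1 p2 1 p4 1 1 0
p1 (pos 1,3,5,7): XOR of data positions = 1⊕1⊕0 = 0
p2 (pos 2,3,6,7): XOR of data positions = 1⊕1⊕0 = 0
p4 (pos 4,5,6,7): XOR of data positions = 1⊕1⊕0 = 0
Codeword: 0010110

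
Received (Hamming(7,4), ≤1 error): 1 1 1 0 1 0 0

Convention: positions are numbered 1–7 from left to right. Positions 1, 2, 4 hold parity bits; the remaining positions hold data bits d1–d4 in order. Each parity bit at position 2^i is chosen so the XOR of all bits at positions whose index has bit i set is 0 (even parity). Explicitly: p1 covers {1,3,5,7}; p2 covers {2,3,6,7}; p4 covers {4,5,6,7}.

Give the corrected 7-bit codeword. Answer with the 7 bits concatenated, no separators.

s1 (pos 1,3,5,7): 1⊕1⊕1⊕0 = 1
s2 (pos 2,3,6,7): 1⊕1⊕0⊕0 = 0
s4 (pos 4,5,6,7): 0⊕1⊕0⊕0 = 1
Syndrome s4…s1 = 101 → error at position 5.
Flip position 5: 1110100 → 1110000

1110000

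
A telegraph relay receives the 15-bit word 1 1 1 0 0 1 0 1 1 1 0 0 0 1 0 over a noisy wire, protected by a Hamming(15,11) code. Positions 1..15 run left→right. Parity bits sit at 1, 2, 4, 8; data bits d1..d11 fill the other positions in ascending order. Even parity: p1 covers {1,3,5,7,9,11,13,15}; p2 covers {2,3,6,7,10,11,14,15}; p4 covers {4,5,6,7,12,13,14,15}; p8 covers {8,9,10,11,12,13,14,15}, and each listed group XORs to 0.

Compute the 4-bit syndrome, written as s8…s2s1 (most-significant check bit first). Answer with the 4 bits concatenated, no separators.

s1 (pos 1,3,5,7,9,11,13,15): 1⊕1⊕0⊕0⊕1⊕0⊕0⊕0 = 1
s2 (pos 2,3,6,7,10,11,14,15): 1⊕1⊕1⊕0⊕1⊕0⊕1⊕0 = 1
s4 (pos 4,5,6,7,12,13,14,15): 0⊕0⊕1⊕0⊕0⊕0⊕1⊕0 = 0
s8 (pos 8,9,10,11,12,13,14,15): 1⊕1⊕1⊕0⊕0⊕0⊕1⊕0 = 0
Syndrome s8…s1 = 0011 → error at position 3.

0011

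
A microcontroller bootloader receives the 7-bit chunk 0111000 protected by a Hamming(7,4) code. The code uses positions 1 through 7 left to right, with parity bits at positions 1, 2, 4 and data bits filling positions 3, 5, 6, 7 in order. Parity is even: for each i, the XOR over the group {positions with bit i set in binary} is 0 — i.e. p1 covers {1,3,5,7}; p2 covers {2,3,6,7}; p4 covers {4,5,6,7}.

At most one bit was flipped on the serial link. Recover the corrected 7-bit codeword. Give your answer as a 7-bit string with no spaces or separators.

s1 (pos 1,3,5,7): 0⊕1⊕0⊕0 = 1
s2 (pos 2,3,6,7): 1⊕1⊕0⊕0 = 0
s4 (pos 4,5,6,7): 1⊕0⊕0⊕0 = 1
Syndrome s4…s1 = 101 → error at position 5.
Flip position 5: 0111000 → 0111100

0111100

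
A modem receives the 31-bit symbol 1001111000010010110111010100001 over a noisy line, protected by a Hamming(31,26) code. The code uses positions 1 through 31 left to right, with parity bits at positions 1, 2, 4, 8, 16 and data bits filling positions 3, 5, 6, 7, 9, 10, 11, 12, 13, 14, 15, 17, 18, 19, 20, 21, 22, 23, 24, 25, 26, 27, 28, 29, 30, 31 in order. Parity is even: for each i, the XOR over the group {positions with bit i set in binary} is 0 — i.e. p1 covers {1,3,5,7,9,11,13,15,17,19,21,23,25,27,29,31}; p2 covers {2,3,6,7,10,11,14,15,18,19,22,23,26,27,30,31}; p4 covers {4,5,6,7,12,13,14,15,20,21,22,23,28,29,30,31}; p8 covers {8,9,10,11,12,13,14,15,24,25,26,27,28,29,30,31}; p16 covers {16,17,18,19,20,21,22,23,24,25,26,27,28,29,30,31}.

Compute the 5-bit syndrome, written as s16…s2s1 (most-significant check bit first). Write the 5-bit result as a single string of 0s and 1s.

s1 (pos 1,3,5,7,9,11,13,15,17,19,21,23,25,27,29,31): 1⊕0⊕1⊕1⊕0⊕0⊕0⊕1⊕1⊕0⊕1⊕0⊕0⊕0⊕0⊕1 = 1
s2 (pos 2,3,6,7,10,11,14,15,18,19,22,23,26,27,30,31): 0⊕0⊕1⊕1⊕0⊕0⊕0⊕1⊕1⊕0⊕1⊕0⊕1⊕0⊕0⊕1 = 1
s4 (pos 4,5,6,7,12,13,14,15,20,21,22,23,28,29,30,31): 1⊕1⊕1⊕1⊕1⊕0⊕0⊕1⊕1⊕1⊕1⊕0⊕0⊕0⊕0⊕1 = 0
s8 (pos 8,9,10,11,12,13,14,15,24,25,26,27,28,29,30,31): 0⊕0⊕0⊕0⊕1⊕0⊕0⊕1⊕1⊕0⊕1⊕0⊕0⊕0⊕0⊕1 = 1
s16 (pos 16,17,18,19,20,21,22,23,24,25,26,27,28,29,30,31): 0⊕1⊕1⊕0⊕1⊕1⊕1⊕0⊕1⊕0⊕1⊕0⊕0⊕0⊕0⊕1 = 0
Syndrome s16…s1 = 01011 → error at position 11.

01011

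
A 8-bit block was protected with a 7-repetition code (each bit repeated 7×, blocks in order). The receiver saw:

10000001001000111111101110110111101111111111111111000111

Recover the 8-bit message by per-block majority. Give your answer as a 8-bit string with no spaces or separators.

00111111

Block 1 (1000000): 1 one → 0
Block 2 (1001000): 2 ones → 0
Block 3 (1111111): 7 ones → 1
Block 4 (0111011): 5 ones → 1
Block 5 (0111101): 5 ones → 1
Block 6 (1111111): 7 ones → 1
Block 7 (1111111): 7 ones → 1
Block 8 (1000111): 4 ones → 1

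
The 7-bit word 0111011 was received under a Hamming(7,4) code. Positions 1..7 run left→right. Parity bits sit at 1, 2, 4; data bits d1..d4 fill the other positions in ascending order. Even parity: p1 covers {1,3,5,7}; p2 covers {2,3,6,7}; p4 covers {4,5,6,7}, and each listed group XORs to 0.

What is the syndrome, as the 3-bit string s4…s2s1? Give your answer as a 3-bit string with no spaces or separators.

s1 (pos 1,3,5,7): 0⊕1⊕0⊕1 = 0
s2 (pos 2,3,6,7): 1⊕1⊕1⊕1 = 0
s4 (pos 4,5,6,7): 1⊕0⊕1⊕1 = 1
Syndrome s4…s1 = 100 → error at position 4.

100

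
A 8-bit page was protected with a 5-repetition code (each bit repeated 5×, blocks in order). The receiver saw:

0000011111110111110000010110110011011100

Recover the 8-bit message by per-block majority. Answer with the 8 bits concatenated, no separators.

Block 1 (00000): 0 ones → 0
Block 2 (11111): 5 ones → 1
Block 3 (11011): 4 ones → 1
Block 4 (11100): 3 ones → 1
Block 5 (00010): 1 one → 0
Block 6 (11011): 4 ones → 1
Block 7 (00110): 2 ones → 0
Block 8 (11100): 3 ones → 1

01110101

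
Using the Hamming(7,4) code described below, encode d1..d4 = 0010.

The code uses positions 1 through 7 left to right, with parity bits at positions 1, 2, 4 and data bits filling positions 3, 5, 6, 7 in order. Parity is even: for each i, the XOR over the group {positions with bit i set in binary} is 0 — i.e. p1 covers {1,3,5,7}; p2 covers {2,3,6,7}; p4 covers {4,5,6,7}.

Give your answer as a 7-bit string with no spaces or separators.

Place data at non-parity positions: p1 p2 0 p4 0 1 0
p1 (pos 1,3,5,7): XOR of data positions = 0⊕0⊕0 = 0
p2 (pos 2,3,6,7): XOR of data positions = 0⊕1⊕0 = 1
p4 (pos 4,5,6,7): XOR of data positions = 0⊕1⊕0 = 1
Codeword: 0101010

0101010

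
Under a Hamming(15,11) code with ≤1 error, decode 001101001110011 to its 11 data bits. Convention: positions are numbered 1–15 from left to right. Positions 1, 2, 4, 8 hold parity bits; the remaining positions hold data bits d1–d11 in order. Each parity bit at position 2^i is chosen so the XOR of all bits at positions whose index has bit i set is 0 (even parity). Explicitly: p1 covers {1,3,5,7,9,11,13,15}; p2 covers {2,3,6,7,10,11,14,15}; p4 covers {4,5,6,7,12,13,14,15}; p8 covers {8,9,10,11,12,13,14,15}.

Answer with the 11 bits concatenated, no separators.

s1 (pos 1,3,5,7,9,11,13,15): 0⊕1⊕0⊕0⊕1⊕1⊕0⊕1 = 0
s2 (pos 2,3,6,7,10,11,14,15): 0⊕1⊕1⊕0⊕1⊕1⊕1⊕1 = 0
s4 (pos 4,5,6,7,12,13,14,15): 1⊕0⊕1⊕0⊕0⊕0⊕1⊕1 = 0
s8 (pos 8,9,10,11,12,13,14,15): 0⊕1⊕1⊕1⊕0⊕0⊕1⊕1 = 1
Syndrome s8…s1 = 1000 → error at position 8.
Flip position 8: 001101001110011 → 001101011110011
Read data bits from positions 3,5,6,7,9,10,11,12,13,14,15: 10101110011

10101110011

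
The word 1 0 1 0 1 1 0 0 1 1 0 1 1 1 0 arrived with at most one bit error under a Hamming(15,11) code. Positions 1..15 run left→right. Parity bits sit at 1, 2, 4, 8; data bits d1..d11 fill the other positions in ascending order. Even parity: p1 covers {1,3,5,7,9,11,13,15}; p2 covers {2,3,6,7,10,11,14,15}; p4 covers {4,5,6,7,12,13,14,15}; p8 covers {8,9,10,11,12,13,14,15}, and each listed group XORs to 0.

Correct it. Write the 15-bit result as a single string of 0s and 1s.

s1 (pos 1,3,5,7,9,11,13,15): 1⊕1⊕1⊕0⊕1⊕0⊕1⊕0 = 1
s2 (pos 2,3,6,7,10,11,14,15): 0⊕1⊕1⊕0⊕1⊕0⊕1⊕0 = 0
s4 (pos 4,5,6,7,12,13,14,15): 0⊕1⊕1⊕0⊕1⊕1⊕1⊕0 = 1
s8 (pos 8,9,10,11,12,13,14,15): 0⊕1⊕1⊕0⊕1⊕1⊕1⊕0 = 1
Syndrome s8…s1 = 1101 → error at position 13.
Flip position 13: 101011001101110 → 101011001101010

101011001101010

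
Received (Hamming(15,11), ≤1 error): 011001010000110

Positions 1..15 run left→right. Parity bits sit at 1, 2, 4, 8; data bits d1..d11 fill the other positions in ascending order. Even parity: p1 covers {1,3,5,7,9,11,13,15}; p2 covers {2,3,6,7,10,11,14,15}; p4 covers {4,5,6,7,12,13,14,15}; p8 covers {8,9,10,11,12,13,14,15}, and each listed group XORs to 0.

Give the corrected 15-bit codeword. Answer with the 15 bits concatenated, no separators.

s1 (pos 1,3,5,7,9,11,13,15): 0⊕1⊕0⊕0⊕0⊕0⊕1⊕0 = 0
s2 (pos 2,3,6,7,10,11,14,15): 1⊕1⊕1⊕0⊕0⊕0⊕1⊕0 = 0
s4 (pos 4,5,6,7,12,13,14,15): 0⊕0⊕1⊕0⊕0⊕1⊕1⊕0 = 1
s8 (pos 8,9,10,11,12,13,14,15): 1⊕0⊕0⊕0⊕0⊕1⊕1⊕0 = 1
Syndrome s8…s1 = 1100 → error at position 12.
Flip position 12: 011001010000110 → 011001010001110

011001010001110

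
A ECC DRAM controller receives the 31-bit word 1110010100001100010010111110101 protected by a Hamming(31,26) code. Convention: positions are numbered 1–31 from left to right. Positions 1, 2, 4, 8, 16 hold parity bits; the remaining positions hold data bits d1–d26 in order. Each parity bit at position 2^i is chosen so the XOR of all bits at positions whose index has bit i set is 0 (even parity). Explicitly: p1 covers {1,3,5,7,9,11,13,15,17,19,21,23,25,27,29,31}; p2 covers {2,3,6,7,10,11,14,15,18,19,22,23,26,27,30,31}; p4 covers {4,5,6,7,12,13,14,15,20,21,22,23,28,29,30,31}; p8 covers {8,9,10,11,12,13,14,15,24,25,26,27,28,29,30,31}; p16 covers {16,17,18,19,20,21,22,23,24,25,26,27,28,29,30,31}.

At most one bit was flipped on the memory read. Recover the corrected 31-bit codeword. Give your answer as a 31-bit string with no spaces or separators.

1110010100001100010010111110100

s1 (pos 1,3,5,7,9,11,13,15,17,19,21,23,25,27,29,31): 1⊕1⊕0⊕0⊕0⊕0⊕1⊕0⊕0⊕0⊕1⊕1⊕1⊕1⊕1⊕1 = 1
s2 (pos 2,3,6,7,10,11,14,15,18,19,22,23,26,27,30,31): 1⊕1⊕1⊕0⊕0⊕0⊕1⊕0⊕1⊕0⊕0⊕1⊕1⊕1⊕0⊕1 = 1
s4 (pos 4,5,6,7,12,13,14,15,20,21,22,23,28,29,30,31): 0⊕0⊕1⊕0⊕0⊕1⊕1⊕0⊕0⊕1⊕0⊕1⊕0⊕1⊕0⊕1 = 1
s8 (pos 8,9,10,11,12,13,14,15,24,25,26,27,28,29,30,31): 1⊕0⊕0⊕0⊕0⊕1⊕1⊕0⊕1⊕1⊕1⊕1⊕0⊕1⊕0⊕1 = 1
s16 (pos 16,17,18,19,20,21,22,23,24,25,26,27,28,29,30,31): 0⊕0⊕1⊕0⊕0⊕1⊕0⊕1⊕1⊕1⊕1⊕1⊕0⊕1⊕0⊕1 = 1
Syndrome s16…s1 = 11111 → error at position 31.
Flip position 31: 1110010100001100010010111110101 → 1110010100001100010010111110100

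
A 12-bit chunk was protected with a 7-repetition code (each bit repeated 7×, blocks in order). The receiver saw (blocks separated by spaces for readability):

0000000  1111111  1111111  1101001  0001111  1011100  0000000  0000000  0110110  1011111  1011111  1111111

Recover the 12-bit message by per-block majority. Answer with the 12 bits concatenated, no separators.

011111001111

Block 1 (0000000): 0 ones → 0
Block 2 (1111111): 7 ones → 1
Block 3 (1111111): 7 ones → 1
Block 4 (1101001): 4 ones → 1
Block 5 (0001111): 4 ones → 1
Block 6 (1011100): 4 ones → 1
Block 7 (0000000): 0 ones → 0
Block 8 (0000000): 0 ones → 0
Block 9 (0110110): 4 ones → 1
Block 10 (1011111): 6 ones → 1
Block 11 (1011111): 6 ones → 1
Block 12 (1111111): 7 ones → 1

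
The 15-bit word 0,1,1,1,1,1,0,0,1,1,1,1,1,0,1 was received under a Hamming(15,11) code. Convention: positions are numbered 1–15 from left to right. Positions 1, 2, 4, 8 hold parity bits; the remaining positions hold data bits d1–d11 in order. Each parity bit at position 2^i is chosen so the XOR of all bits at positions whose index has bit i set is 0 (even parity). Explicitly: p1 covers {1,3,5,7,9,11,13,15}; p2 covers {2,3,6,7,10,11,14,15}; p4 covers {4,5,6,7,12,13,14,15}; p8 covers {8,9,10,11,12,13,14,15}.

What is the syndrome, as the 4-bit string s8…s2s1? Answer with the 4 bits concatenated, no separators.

0000

s1 (pos 1,3,5,7,9,11,13,15): 0⊕1⊕1⊕0⊕1⊕1⊕1⊕1 = 0
s2 (pos 2,3,6,7,10,11,14,15): 1⊕1⊕1⊕0⊕1⊕1⊕0⊕1 = 0
s4 (pos 4,5,6,7,12,13,14,15): 1⊕1⊕1⊕0⊕1⊕1⊕0⊕1 = 0
s8 (pos 8,9,10,11,12,13,14,15): 0⊕1⊕1⊕1⊕1⊕1⊕0⊕1 = 0
Syndrome s8…s1 = 0000 → no error.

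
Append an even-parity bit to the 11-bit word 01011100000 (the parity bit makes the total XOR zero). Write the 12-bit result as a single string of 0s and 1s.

XOR of the 11 data bits: 0⊕1⊕0⊕1⊕1⊕1⊕0⊕0⊕0⊕0⊕0 = 0
Parity bit = 0 (so all 12 bits XOR to 0).

010111000000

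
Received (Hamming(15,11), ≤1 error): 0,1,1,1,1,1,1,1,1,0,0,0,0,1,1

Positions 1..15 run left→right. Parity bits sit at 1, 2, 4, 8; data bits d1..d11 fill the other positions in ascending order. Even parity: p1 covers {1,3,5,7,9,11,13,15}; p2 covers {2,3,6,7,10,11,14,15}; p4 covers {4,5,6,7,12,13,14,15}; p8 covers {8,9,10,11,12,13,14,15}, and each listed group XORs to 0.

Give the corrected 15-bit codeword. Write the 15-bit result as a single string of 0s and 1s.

s1 (pos 1,3,5,7,9,11,13,15): 0⊕1⊕1⊕1⊕1⊕0⊕0⊕1 = 1
s2 (pos 2,3,6,7,10,11,14,15): 1⊕1⊕1⊕1⊕0⊕0⊕1⊕1 = 0
s4 (pos 4,5,6,7,12,13,14,15): 1⊕1⊕1⊕1⊕0⊕0⊕1⊕1 = 0
s8 (pos 8,9,10,11,12,13,14,15): 1⊕1⊕0⊕0⊕0⊕0⊕1⊕1 = 0
Syndrome s8…s1 = 0001 → error at position 1.
Flip position 1: 011111111000011 → 111111111000011

111111111000011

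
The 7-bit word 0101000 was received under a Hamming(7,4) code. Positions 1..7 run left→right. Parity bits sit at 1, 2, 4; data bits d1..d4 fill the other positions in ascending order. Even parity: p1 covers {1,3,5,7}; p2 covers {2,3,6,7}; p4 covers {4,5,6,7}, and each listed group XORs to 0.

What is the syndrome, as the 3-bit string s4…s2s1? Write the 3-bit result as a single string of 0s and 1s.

110

s1 (pos 1,3,5,7): 0⊕0⊕0⊕0 = 0
s2 (pos 2,3,6,7): 1⊕0⊕0⊕0 = 1
s4 (pos 4,5,6,7): 1⊕0⊕0⊕0 = 1
Syndrome s4…s1 = 110 → error at position 6.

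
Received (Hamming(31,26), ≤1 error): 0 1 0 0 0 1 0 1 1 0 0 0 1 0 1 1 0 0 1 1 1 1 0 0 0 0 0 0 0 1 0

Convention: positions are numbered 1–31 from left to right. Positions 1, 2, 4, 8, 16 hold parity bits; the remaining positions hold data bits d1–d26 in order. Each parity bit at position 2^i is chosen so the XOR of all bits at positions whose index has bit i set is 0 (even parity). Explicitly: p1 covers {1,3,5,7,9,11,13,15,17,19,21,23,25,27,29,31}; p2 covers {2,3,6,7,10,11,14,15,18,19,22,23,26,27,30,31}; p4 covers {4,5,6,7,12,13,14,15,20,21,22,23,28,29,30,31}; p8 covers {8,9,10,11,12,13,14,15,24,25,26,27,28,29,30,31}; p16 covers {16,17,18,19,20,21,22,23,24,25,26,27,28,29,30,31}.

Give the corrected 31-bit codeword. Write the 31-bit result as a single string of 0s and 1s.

s1 (pos 1,3,5,7,9,11,13,15,17,19,21,23,25,27,29,31): 0⊕0⊕0⊕0⊕1⊕0⊕1⊕1⊕0⊕1⊕1⊕0⊕0⊕0⊕0⊕0 = 1
s2 (pos 2,3,6,7,10,11,14,15,18,19,22,23,26,27,30,31): 1⊕0⊕1⊕0⊕0⊕0⊕0⊕1⊕0⊕1⊕1⊕0⊕0⊕0⊕1⊕0 = 0
s4 (pos 4,5,6,7,12,13,14,15,20,21,22,23,28,29,30,31): 0⊕0⊕1⊕0⊕0⊕1⊕0⊕1⊕1⊕1⊕1⊕0⊕0⊕0⊕1⊕0 = 1
s8 (pos 8,9,10,11,12,13,14,15,24,25,26,27,28,29,30,31): 1⊕1⊕0⊕0⊕0⊕1⊕0⊕1⊕0⊕0⊕0⊕0⊕0⊕0⊕1⊕0 = 1
s16 (pos 16,17,18,19,20,21,22,23,24,25,26,27,28,29,30,31): 1⊕0⊕0⊕1⊕1⊕1⊕1⊕0⊕0⊕0⊕0⊕0⊕0⊕0⊕1⊕0 = 0
Syndrome s16…s1 = 01101 → error at position 13.
Flip position 13: 0100010110001011001111000000010 → 0100010110000011001111000000010

0100010110000011001111000000010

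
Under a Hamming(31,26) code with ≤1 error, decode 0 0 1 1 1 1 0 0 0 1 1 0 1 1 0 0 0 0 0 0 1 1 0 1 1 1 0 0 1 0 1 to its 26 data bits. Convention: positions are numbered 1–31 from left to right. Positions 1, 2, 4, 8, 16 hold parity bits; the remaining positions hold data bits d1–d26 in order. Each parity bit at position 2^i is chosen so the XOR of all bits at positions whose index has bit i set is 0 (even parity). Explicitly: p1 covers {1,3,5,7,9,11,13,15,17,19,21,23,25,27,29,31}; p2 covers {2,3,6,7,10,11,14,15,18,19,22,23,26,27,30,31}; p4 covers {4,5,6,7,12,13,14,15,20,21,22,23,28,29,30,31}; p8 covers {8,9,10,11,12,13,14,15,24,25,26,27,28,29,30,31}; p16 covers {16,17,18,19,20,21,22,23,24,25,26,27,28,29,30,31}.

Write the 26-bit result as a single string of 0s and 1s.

11100110110000011011101101

s1 (pos 1,3,5,7,9,11,13,15,17,19,21,23,25,27,29,31): 0⊕1⊕1⊕0⊕0⊕1⊕1⊕0⊕0⊕0⊕1⊕0⊕1⊕0⊕1⊕1 = 0
s2 (pos 2,3,6,7,10,11,14,15,18,19,22,23,26,27,30,31): 0⊕1⊕1⊕0⊕1⊕1⊕1⊕0⊕0⊕0⊕1⊕0⊕1⊕0⊕0⊕1 = 0
s4 (pos 4,5,6,7,12,13,14,15,20,21,22,23,28,29,30,31): 1⊕1⊕1⊕0⊕0⊕1⊕1⊕0⊕0⊕1⊕1⊕0⊕0⊕1⊕0⊕1 = 1
s8 (pos 8,9,10,11,12,13,14,15,24,25,26,27,28,29,30,31): 0⊕0⊕1⊕1⊕0⊕1⊕1⊕0⊕1⊕1⊕1⊕0⊕0⊕1⊕0⊕1 = 1
s16 (pos 16,17,18,19,20,21,22,23,24,25,26,27,28,29,30,31): 0⊕0⊕0⊕0⊕0⊕1⊕1⊕0⊕1⊕1⊕1⊕0⊕0⊕1⊕0⊕1 = 1
Syndrome s16…s1 = 11100 → error at position 28.
Flip position 28: 0011110001101100000011011100101 → 0011110001101100000011011101101
Read data bits from positions 3,5,6,7,9,10,11,12,13,14,15,17,18,19,20,21,22,23,24,25,26,27,28,29,30,31: 11100110110000011011101101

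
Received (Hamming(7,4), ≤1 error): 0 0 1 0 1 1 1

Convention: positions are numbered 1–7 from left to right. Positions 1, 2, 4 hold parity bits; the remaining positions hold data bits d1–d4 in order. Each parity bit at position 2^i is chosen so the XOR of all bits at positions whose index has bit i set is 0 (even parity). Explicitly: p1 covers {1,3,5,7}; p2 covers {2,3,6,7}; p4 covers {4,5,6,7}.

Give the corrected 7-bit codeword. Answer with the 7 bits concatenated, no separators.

s1 (pos 1,3,5,7): 0⊕1⊕1⊕1 = 1
s2 (pos 2,3,6,7): 0⊕1⊕1⊕1 = 1
s4 (pos 4,5,6,7): 0⊕1⊕1⊕1 = 1
Syndrome s4…s1 = 111 → error at position 7.
Flip position 7: 0010111 → 0010110

0010110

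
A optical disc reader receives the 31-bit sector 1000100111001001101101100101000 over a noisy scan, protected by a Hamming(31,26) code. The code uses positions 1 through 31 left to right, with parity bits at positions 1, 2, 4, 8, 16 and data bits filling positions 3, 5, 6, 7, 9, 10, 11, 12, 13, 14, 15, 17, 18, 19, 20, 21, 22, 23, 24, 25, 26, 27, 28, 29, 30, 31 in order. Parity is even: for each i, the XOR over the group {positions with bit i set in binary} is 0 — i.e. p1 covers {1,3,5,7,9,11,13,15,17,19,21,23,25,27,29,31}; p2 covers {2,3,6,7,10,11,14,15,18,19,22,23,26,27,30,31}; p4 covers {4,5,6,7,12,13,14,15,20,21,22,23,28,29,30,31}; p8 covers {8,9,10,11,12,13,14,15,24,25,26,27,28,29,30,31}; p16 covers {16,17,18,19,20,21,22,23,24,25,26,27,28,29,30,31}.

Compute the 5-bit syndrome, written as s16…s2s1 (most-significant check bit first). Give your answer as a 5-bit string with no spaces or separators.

00011

s1 (pos 1,3,5,7,9,11,13,15,17,19,21,23,25,27,29,31): 1⊕0⊕1⊕0⊕1⊕0⊕1⊕0⊕1⊕1⊕0⊕1⊕0⊕0⊕0⊕0 = 1
s2 (pos 2,3,6,7,10,11,14,15,18,19,22,23,26,27,30,31): 0⊕0⊕0⊕0⊕1⊕0⊕0⊕0⊕0⊕1⊕1⊕1⊕1⊕0⊕0⊕0 = 1
s4 (pos 4,5,6,7,12,13,14,15,20,21,22,23,28,29,30,31): 0⊕1⊕0⊕0⊕0⊕1⊕0⊕0⊕1⊕0⊕1⊕1⊕1⊕0⊕0⊕0 = 0
s8 (pos 8,9,10,11,12,13,14,15,24,25,26,27,28,29,30,31): 1⊕1⊕1⊕0⊕0⊕1⊕0⊕0⊕0⊕0⊕1⊕0⊕1⊕0⊕0⊕0 = 0
s16 (pos 16,17,18,19,20,21,22,23,24,25,26,27,28,29,30,31): 1⊕1⊕0⊕1⊕1⊕0⊕1⊕1⊕0⊕0⊕1⊕0⊕1⊕0⊕0⊕0 = 0
Syndrome s16…s1 = 00011 → error at position 3.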